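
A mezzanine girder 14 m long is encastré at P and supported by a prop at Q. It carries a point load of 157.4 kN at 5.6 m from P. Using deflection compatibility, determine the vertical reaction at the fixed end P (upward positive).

R_P = 124.7 kN

Choose R_Q as the redundant. The primary structure is the cantilever fixed at P.
Deflection at Q on the released cantilever, summing each load's contribution:
  point load 157.4 at a = 5.6: Pa²(3L − a)/(6EI) = 29945/EI
Flexibility coefficient — unit upward force at Q: δ_{QQ} = L³/(3EI) = 914.7/EI.
The prop prevents deflection at Q: R_Q = δ_0/δ_{QQ} = 29945/914.7 = 32.74 kN.
Vertical equilibrium: R_P = ΣP − R_Q = 157.4 − 32.74 = 124.7 kN.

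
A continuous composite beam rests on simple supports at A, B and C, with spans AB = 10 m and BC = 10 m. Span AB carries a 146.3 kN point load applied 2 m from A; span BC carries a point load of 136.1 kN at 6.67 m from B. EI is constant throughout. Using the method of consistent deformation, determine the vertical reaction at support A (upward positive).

Take M_B as the redundant. Released structure: two simple spans AB and BC with a hinge at B.
End slopes at the hinge B, treating each span as simply supported:
  span AB: point load 146.3 at a = 2: Pab(L + a)/(6LEI) = 468.2/EI
  span BC: point load 136.1 at a = 6.67: Pab(L + b)/(6LEI) = 671.6/EI
  relative rotation θ_0 = (468.2 + 671.6)/EI = 1140/EI
A unit hogging moment at B produces rotation L₁/(3EI) + L₂/(3EI) = 6.667/EI.
Compatibility: M_B·(L₁+L₂)/(3EI) = θ_0, giving M_B = 171 kN·m (hogging).
Span AB, ΣM about A with M_B applied at B: R_B^{AB}·10 = 292.6 + 171, so R_B^{AB} = 46.36 kN and R_A = 146.3 − 46.36 = 99.94 kN.

R_A = 99.94 kN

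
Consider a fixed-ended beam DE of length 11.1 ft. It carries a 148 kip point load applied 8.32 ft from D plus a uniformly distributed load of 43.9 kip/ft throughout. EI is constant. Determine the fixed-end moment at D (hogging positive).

M_D = 528 kip·ft

Take the two fixed-end moments M_D, M_E as redundants; the released structure is the simple span DE.
Simple-span end rotations at D and E under the given loads:
  at D: point load 148 at a = 8.32: Pab(L + b)/(6LEI) = 713.4/EI
  at E: point load 148 at a = 8.32: Pab(L + a)/(6LEI) = 998.2/EI
  at D: UDL 43.9: wL³/(24EI) = 2502/EI
  at E: UDL 43.9: wL³/(24EI) = 2502/EI
  θ_D0 = 3215/EI,  θ_E0 = 3500/EI
Flexibility coefficients: a unit moment at one end gives L/(3EI) there and L/(6EI) at the far end, so f₁₁ = f₂₂ = 3.7/EI and f₁₂ = f₂₁ = 1.85/EI.
Compatibility — zero rotation at each built-in end:
  3.7 M_D + 1.85 M_E = 3215
  1.85 M_D + 3.7 M_E = 3500
Solving the pair gives M_D = 528 kip·ft and M_E = 681.9 kip·ft (hogging).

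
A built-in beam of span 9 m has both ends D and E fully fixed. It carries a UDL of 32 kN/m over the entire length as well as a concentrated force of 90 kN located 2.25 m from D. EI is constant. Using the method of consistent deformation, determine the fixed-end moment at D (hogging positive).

Release both end moments; the primary structure is a simply-supported span DE with redundants M_D and M_E.
On the primary (simply-supported) span, the end slopes from the loading are:
  at D: UDL 32: wL³/(24EI) = 972/EI
  at E: UDL 32: wL³/(24EI) = 972/EI
  at D: point load 90 at a = 2.25: Pab(L + b)/(6LEI) = 398.7/EI
  at E: point load 90 at a = 2.25: Pab(L + a)/(6LEI) = 284.8/EI
  θ_D0 = 1371/EI,  θ_E0 = 1257/EI
Flexibility coefficients: a unit moment at one end gives L/(3EI) there and L/(6EI) at the far end, so f₁₁ = f₂₂ = 3/EI and f₁₂ = f₂₁ = 1.5/EI.
Compatibility — zero rotation at each built-in end:
  3 M_D + 1.5 M_E = 1371
  1.5 M_D + 3 M_E = 1257
Solving the pair gives M_D = 329.9 kN·m and M_E = 254 kN·m (hogging).

M_D = 329.9 kN·m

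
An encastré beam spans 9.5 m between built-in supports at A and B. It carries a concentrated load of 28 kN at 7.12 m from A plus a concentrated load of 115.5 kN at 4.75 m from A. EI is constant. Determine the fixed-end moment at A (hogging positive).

M_A = 149.7 kN·m

Take the two fixed-end moments M_A, M_B as redundants; the released structure is the simple span AB.
Simple-span end rotations at A and B under the given loads:
  at A: point load 28 at a = 7.12: Pab(L + b)/(6LEI) = 98.89/EI
  at B: point load 28 at a = 7.12: Pab(L + a)/(6LEI) = 138.3/EI
  at A: point load 115.5 at a = 4.75: Pab(L + b)/(6LEI) = 651.5/EI
  at B: point load 115.5 at a = 4.75: Pab(L + a)/(6LEI) = 651.5/EI
  θ_A0 = 750.4/EI,  θ_B0 = 789.8/EI
Flexibility coefficients: a unit moment at one end gives L/(3EI) there and L/(6EI) at the far end, so f₁₁ = f₂₂ = 3.167/EI and f₁₂ = f₂₁ = 1.583/EI.
Compatibility — zero rotation at each built-in end:
  3.167 M_A + 1.583 M_B = 750.4
  1.583 M_A + 3.167 M_B = 789.8
Solving the pair gives M_A = 149.7 kN·m and M_B = 174.6 kN·m (hogging).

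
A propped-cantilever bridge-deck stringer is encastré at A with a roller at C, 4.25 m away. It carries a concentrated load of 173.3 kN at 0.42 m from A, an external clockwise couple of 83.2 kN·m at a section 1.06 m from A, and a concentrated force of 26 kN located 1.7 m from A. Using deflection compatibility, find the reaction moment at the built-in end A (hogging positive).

M_A = 112.3 kN·m

Remove the prop at C; the released (primary) structure is a cantilever built in at A.
Downward deflection at the released point C due to the loads:
  point load 173.3 at a = 0.42: Pa²(3L − a)/(6EI) = 62.82/EI
  clockwise couple 83.2 at a = 1.06: M₀a(2L − a)/(2EI) = 328.1/EI
  point load 26 at a = 1.7: Pa²(3L − a)/(6EI) = 138.4/EI
  δ_0 = 529.3/EI
Flexibility coefficient — unit upward force at C: δ_{CC} = L³/(3EI) = 25.59/EI.
The prop prevents deflection at C: R_C = δ_0/δ_{CC} = 529.3/25.59 = 20.68 kN.
Moment equilibrium about A: M_A = Σ(load moments about A) − R_C·L = 200.2 − 20.68×4.25 = 112.3 kN·m.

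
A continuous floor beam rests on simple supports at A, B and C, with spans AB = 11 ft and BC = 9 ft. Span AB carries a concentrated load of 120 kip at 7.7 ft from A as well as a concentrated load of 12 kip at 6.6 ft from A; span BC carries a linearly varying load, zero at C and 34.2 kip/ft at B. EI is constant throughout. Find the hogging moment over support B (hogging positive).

M_B = 226.6 kip·ft

Take M_B as the redundant. Released structure: two simple spans AB and BC with a hinge at B.
Discontinuity in slope at B on the released structure — sum the simple-span end rotations:
  span AB: point load 120 at a = 7.7: Pab(L + a)/(6LEI) = 863.9/EI
  span AB: point load 12 at a = 6.6: Pab(L + a)/(6LEI) = 92.93/EI
  span BC: triangular load, peak 34.2: w₀L³/(45EI) = 554/EI
  relative rotation θ_0 = (956.9 + 554)/EI = 1511/EI
A unit hogging moment at B produces rotation L₁/(3EI) + L₂/(3EI) = 6.667/EI.
Compatibility: M_B·(L₁+L₂)/(3EI) = θ_0, giving M_B = 226.6 kip·ft (hogging).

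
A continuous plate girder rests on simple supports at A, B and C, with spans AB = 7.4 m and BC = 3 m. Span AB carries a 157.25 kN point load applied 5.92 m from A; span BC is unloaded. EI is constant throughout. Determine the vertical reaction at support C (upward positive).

R_C = -39.74 kN

Take M_B as the redundant. Released structure: two simple spans AB and BC with a hinge at B.
Rotations at B on the released spans (each span's end-slope, ×1/EI):
  span AB: point load 157.25 at a = 5.92: Pab(L + a)/(6LEI) = 413.3/EI
  relative rotation θ_0 = (413.3 + 0)/EI = 413.3/EI
A unit hogging moment at B produces rotation L₁/(3EI) + L₂/(3EI) = 3.467/EI.
Slope continuity at B: θ_0 = M_B·3.467/EI, so M_B = 413.3/3.467 = 119.2 kN·m (hogging).
Span BC, ΣM about C: R_B^{BC}·3 = 0 + 119.2, so R_B^{BC} = 39.74 kN and R_C = 0 − 39.74 = -39.74 kN.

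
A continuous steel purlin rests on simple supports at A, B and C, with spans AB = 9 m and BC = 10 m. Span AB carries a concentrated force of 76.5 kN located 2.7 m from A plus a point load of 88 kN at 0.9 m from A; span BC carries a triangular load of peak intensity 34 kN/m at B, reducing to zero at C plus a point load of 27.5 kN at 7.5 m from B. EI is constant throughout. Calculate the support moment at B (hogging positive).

M_B = 199.3 kN·m

Take M_B as the redundant. Released structure: two simple spans AB and BC with a hinge at B.
End slopes at the hinge B, treating each span as simply supported:
  span AB: point load 76.5 at a = 2.7: Pab(L + a)/(6LEI) = 281.9/EI
  span AB: point load 88 at a = 0.9: Pab(L + a)/(6LEI) = 117.6/EI
  span BC: triangular load, peak 34: w₀L³/(45EI) = 755.6/EI
  span BC: point load 27.5 at a = 7.5: Pab(L + b)/(6LEI) = 107.4/EI
  relative rotation θ_0 = (399.6 + 863)/EI = 1263/EI
A unit hogging moment at B produces rotation L₁/(3EI) + L₂/(3EI) = 6.333/EI.
Compatibility: M_B·(L₁+L₂)/(3EI) = θ_0, giving M_B = 199.3 kN·m (hogging).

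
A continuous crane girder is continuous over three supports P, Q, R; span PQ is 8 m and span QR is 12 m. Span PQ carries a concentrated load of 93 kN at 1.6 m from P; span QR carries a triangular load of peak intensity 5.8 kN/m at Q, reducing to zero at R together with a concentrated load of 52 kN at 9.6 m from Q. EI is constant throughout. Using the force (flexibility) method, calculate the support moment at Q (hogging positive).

M_Q = 97.92 kN·m

Insert a hinge at Q; M_Q is the redundant, and each span becomes simply supported.
Discontinuity in slope at Q on the released structure — sum the simple-span end rotations:
  span PQ: point load 93 at a = 1.6: Pab(L + a)/(6LEI) = 190.5/EI
  span QR: triangular load, peak 5.8: w₀L³/(45EI) = 222.7/EI
  span QR: point load 52 at a = 9.6: Pab(L + b)/(6LEI) = 239.6/EI
  relative rotation θ_0 = (190.5 + 462.3)/EI = 652.8/EI
A unit hogging moment at Q produces rotation L₁/(3EI) + L₂/(3EI) = 6.667/EI.
Slope continuity at Q: θ_0 = M_Q·6.667/EI, so M_Q = 652.8/6.667 = 97.92 kN·m (hogging).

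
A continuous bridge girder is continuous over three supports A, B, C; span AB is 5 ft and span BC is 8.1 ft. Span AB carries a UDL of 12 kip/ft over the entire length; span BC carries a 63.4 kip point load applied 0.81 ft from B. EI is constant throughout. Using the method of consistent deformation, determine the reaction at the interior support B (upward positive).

R_B = 100.5 kip

Release continuity at B by inserting a hinge; the redundant is the internal moment M_B. The primary structure is two simply-supported spans AB and BC.
Discontinuity in slope at B on the released structure — sum the simple-span end rotations:
  span AB: UDL 12: wL³/(24EI) = 62.5/EI
  span BC: point load 63.4 at a = 0.81: Pab(L + b)/(6LEI) = 118.6/EI
  relative rotation θ_0 = (62.5 + 118.6)/EI = 181.1/EI
A unit hogging moment at B produces rotation L₁/(3EI) + L₂/(3EI) = 4.367/EI.
Compatibility: M_B·(L₁+L₂)/(3EI) = θ_0, giving M_B = 41.46 kip·ft (hogging).
Span AB, ΣM about A with M_B applied at B: R_B^{AB}·5 = 150 + 41.46, so R_B^{AB} = 38.29 kip and R_A = 60 − 38.29 = 21.71 kip.
Span BC, ΣM about C: R_B^{BC}·8.1 = 462.2 + 41.46, so R_B^{BC} = 62.18 kip and R_C = 63.4 − 62.18 = 1.221 kip.
R_B = 38.29 + 62.18 = 100.5 kip.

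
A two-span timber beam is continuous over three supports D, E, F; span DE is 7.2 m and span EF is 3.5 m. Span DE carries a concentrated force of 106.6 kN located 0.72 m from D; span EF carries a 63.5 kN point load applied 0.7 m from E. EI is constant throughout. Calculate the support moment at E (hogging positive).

M_E = 36.03 kN·m

Release continuity at E by inserting a hinge; the redundant is the internal moment M_E. The primary structure is two simply-supported spans DE and EF.
Rotations at E on the released spans (each span's end-slope, ×1/EI):
  span DE: point load 106.6 at a = 0.72: Pab(L + a)/(6LEI) = 91.18/EI
  span EF: point load 63.5 at a = 0.7: Pab(L + b)/(6LEI) = 37.34/EI
  relative rotation θ_0 = (91.18 + 37.34)/EI = 128.5/EI
A unit hogging moment at E produces rotation L₁/(3EI) + L₂/(3EI) = 3.567/EI.
Compatibility: M_E·(L₁+L₂)/(3EI) = θ_0, giving M_E = 36.03 kN·m (hogging).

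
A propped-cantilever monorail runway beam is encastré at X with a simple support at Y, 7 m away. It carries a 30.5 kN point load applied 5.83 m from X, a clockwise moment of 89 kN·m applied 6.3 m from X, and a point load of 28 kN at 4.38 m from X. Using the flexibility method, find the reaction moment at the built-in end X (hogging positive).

M_X = 5.721 kN·m

Release the roller at Y. Primary structure: cantilever fixed at X.
Deflection at Y on the released cantilever, summing each load's contribution:
  point load 30.5 at a = 5.83: Pa²(3L − a)/(6EI) = 2621/EI
  clockwise couple 89 at a = 6.3: M₀a(2L − a)/(2EI) = 2159/EI
  point load 28 at a = 4.38: Pa²(3L − a)/(6EI) = 1488/EI
  δ_0 = 6268/EI
Tip deflection under a unit load at Y: L³/(3EI) = 114.3/EI.
Compatibility at Y: δ_0 − R_Y·δ_{YY} = 0, so R_Y = 6268/114.3 = 54.82 kN.
Moment equilibrium about X: M_X = Σ(load moments about X) − R_Y·L = 389.5 − 54.82×7 = 5.721 kN·m.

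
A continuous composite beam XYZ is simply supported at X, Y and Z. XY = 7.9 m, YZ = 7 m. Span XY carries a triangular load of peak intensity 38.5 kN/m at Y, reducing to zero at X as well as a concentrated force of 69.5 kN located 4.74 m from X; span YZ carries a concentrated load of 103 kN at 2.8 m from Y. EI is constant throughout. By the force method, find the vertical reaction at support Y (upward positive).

R_Y = 260.3 kN

Take M_Y as the redundant. Released structure: two simple spans XY and YZ with a hinge at Y.
End slopes at the hinge Y, treating each span as simply supported:
  span XY: triangular load, peak 38.5: w₀L³/(45EI) = 421.8/EI
  span XY: point load 69.5 at a = 4.74: Pab(L + a)/(6LEI) = 277.6/EI
  span YZ: point load 103 at a = 2.8: Pab(L + b)/(6LEI) = 323/EI
  relative rotation θ_0 = (699.4 + 323)/EI = 1022/EI
A unit hogging moment at Y produces rotation L₁/(3EI) + L₂/(3EI) = 4.967/EI.
Slope continuity at Y: θ_0 = M_Y·4.967/EI, so M_Y = 1022/4.967 = 205.9 kN·m (hogging).
Span XY, ΣM about X with M_Y applied at Y: R_Y^{XY}·7.9 = 1130 + 205.9, so R_Y^{XY} = 169.1 kN and R_X = 221.6 − 169.1 = 52.43 kN.
Span YZ, ΣM about Z: R_Y^{YZ}·7 = 432.6 + 205.9, so R_Y^{YZ} = 91.21 kN and R_Z = 103 − 91.21 = 11.79 kN.
R_Y = 169.1 + 91.21 = 260.3 kN.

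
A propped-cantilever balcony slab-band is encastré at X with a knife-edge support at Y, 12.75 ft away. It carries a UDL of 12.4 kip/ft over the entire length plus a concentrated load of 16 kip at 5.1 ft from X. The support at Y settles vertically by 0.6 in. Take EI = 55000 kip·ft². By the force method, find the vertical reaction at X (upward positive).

Choose R_Y as the redundant. The primary structure is the cantilever fixed at X.
Primary-structure tip deflection at Y by superposition:
  UDL 12.4: wL⁴/(8EI) = 40961/EI
  point load 16 at a = 5.1: Pa²(3L − a)/(6EI) = 2299/EI
  δ_0 = 43260/EI
Flexibility coefficient — unit upward force at Y: δ_{YY} = L³/(3EI) = 690.9/EI.
With EI = 55000 kip·ft²: δ_0 = 0.78655 ft and δ_{YY} = 0.012562 ft/kip.
Compatibility — the beam at Y must follow the support down by 0.05 ft: δ_0 − R_Y·δ_{YY} = 0.05, so R_Y = (0.78655 − 0.05)/0.012562 = 58.64 kip.
Vertical equilibrium: R_X = ΣP − R_Y = 174.1 − 58.64 = 115.5 kip.

R_X = 115.5 kip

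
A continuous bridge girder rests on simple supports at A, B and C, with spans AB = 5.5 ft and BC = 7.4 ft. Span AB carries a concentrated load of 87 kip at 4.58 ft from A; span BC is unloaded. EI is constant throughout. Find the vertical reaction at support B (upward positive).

R_B = 80.7 kip

Insert a hinge at B; M_B is the redundant, and each span becomes simply supported.
Discontinuity in slope at B on the released structure — sum the simple-span end rotations:
  span AB: point load 87 at a = 4.58: Pab(L + a)/(6LEI) = 112/EI
  relative rotation θ_0 = (112 + 0)/EI = 112/EI
A unit hogging moment at B produces rotation L₁/(3EI) + L₂/(3EI) = 4.3/EI.
Compatibility: M_B·(L₁+L₂)/(3EI) = θ_0, giving M_B = 26.04 kip·ft (hogging).
Span AB, ΣM about A with M_B applied at B: R_B^{AB}·5.5 = 398.5 + 26.04, so R_B^{AB} = 77.18 kip and R_A = 87 − 77.18 = 9.818 kip.
Span BC, ΣM about C: R_B^{BC}·7.4 = 0 + 26.04, so R_B^{BC} = 3.519 kip and R_C = 0 − 3.519 = -3.519 kip.
R_B = 77.18 + 3.519 = 80.7 kip.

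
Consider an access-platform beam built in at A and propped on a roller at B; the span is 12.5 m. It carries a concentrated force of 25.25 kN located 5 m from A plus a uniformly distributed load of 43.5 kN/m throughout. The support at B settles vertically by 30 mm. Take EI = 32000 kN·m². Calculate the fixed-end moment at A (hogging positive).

Choose R_B as the redundant. The primary structure is the cantilever fixed at A.
Deflection at B on the released cantilever, summing each load's contribution:
  point load 25.25 at a = 5: Pa²(3L − a)/(6EI) = 3419/EI
  UDL 43.5: wL⁴/(8EI) = 132751/EI
  δ_0 = 136171/EI
Tip deflection under a unit load at B: L³/(3EI) = 651/EI.
With EI = 32000 kN·m²: δ_0 = 4.2553 m and δ_{BB} = 0.020345 m/kN.
Compatibility — the beam at B must follow the support down by 0.03 m: δ_0 − R_B·δ_{BB} = 0.03, so R_B = (4.2553 − 0.03)/0.020345 = 207.7 kN.
Moment equilibrium about A: M_A = Σ(load moments about A) − R_B·L = 3525 − 207.7×12.5 = 928.6 kN·m.

M_A = 928.6 kN·m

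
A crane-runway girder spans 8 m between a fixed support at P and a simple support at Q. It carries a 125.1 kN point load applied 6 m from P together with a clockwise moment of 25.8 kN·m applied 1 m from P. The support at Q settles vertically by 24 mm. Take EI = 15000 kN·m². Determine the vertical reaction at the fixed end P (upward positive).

R_P = 46.91 kN

Take the reaction at Q as the redundant and release it; the primary structure is a cantilever fixed at P.
Free-end deflection of the primary structure under the applied loading (downward +):
  point load 125.1 at a = 6: Pa²(3L − a)/(6EI) = 13511/EI
  clockwise couple 25.8 at a = 1: M₀a(2L − a)/(2EI) = 193.5/EI
  δ_0 = 13704/EI
Tip deflection under a unit load at Q: L³/(3EI) = 170.7/EI.
With EI = 15000 kN·m²: δ_0 = 0.91362 m and δ_{QQ} = 0.011378 m/kN.
Compatibility — the beam at Q must follow the support down by 0.024 m: δ_0 − R_Q·δ_{QQ} = 0.024, so R_Q = (0.91362 − 0.024)/0.011378 = 78.19 kN.
Vertical equilibrium: R_P = ΣP − R_Q = 125.1 − 78.19 = 46.91 kN.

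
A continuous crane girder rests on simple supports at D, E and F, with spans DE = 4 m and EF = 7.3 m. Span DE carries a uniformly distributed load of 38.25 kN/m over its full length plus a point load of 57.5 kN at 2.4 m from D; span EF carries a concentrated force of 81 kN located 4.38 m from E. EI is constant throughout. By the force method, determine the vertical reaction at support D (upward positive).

R_D = 72.78 kN

Insert a hinge at E; M_E is the redundant, and each span becomes simply supported.
End slopes at the hinge E, treating each span as simply supported:
  span DE: UDL 38.25: wL³/(24EI) = 102/EI
  span DE: point load 57.5 at a = 2.4: Pab(L + a)/(6LEI) = 58.88/EI
  span EF: point load 81 at a = 4.38: Pab(L + b)/(6LEI) = 241.7/EI
  relative rotation θ_0 = (160.9 + 241.7)/EI = 402.6/EI
A unit hogging moment at E produces rotation L₁/(3EI) + L₂/(3EI) = 3.767/EI.
Slope continuity at E: θ_0 = M_E·3.767/EI, so M_E = 402.6/3.767 = 106.9 kN·m (hogging).
Span DE, ΣM about D with M_E applied at E: R_E^{DE}·4 = 444 + 106.9, so R_E^{DE} = 137.7 kN and R_D = 210.5 − 137.7 = 72.78 kN.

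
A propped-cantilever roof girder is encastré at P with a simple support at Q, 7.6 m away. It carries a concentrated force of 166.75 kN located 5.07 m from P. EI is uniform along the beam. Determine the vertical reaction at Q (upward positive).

R_Q = 86.56 kN

Choose R_Q as the redundant. The primary structure is the cantilever fixed at P.
Deflection at Q on the released cantilever, summing each load's contribution:
  point load 166.75 at a = 5.07: Pa²(3L − a)/(6EI) = 12666/EI
Flexibility coefficient — unit upward force at Q: δ_{QQ} = L³/(3EI) = 146.3/EI.
Compatibility at Q: δ_0 − R_Q·δ_{QQ} = 0, so R_Q = 12666/146.3 = 86.56 kN.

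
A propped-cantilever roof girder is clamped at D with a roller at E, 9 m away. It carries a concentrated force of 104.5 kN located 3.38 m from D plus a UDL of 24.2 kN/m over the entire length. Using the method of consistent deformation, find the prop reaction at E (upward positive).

Take the reaction at E as the redundant and release it; the primary structure is a cantilever fixed at D.
Deflection at E on the released cantilever, summing each load's contribution:
  point load 104.5 at a = 3.38: Pa²(3L − a)/(6EI) = 4700/EI
  UDL 24.2: wL⁴/(8EI) = 19847/EI
  δ_0 = 24547/EI
Tip deflection under a unit load at E: L³/(3EI) = 243/EI.
The prop prevents deflection at E: R_E = δ_0/δ_{EE} = 24547/243 = 101 kN.

R_E = 101 kN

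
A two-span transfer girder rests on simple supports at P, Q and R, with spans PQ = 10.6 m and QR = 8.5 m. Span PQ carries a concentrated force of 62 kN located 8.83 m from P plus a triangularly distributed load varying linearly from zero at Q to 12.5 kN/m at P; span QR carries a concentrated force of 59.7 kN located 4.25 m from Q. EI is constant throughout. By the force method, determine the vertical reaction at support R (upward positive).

Release continuity at Q by inserting a hinge; the redundant is the internal moment M_Q. The primary structure is two simply-supported spans PQ and QR.
Discontinuity in slope at Q on the released structure — sum the simple-span end rotations:
  span PQ: point load 62 at a = 8.83: Pab(L + a)/(6LEI) = 296/EI
  span PQ: triangular load, peak 12.5: 7w₀L³/(360EI) = 289.5/EI
  span QR: point load 59.7 at a = 4.25: Pab(L + b)/(6LEI) = 269.6/EI
  relative rotation θ_0 = (585.5 + 269.6)/EI = 855.1/EI
A unit hogging moment at Q produces rotation L₁/(3EI) + L₂/(3EI) = 6.367/EI.
Slope continuity at Q: θ_0 = M_Q·6.367/EI, so M_Q = 855.1/6.367 = 134.3 kN·m (hogging).
Span QR, ΣM about R: R_Q^{QR}·8.5 = 253.7 + 134.3, so R_Q^{QR} = 45.65 kN and R_R = 59.7 − 45.65 = 14.05 kN.

R_R = 14.05 kN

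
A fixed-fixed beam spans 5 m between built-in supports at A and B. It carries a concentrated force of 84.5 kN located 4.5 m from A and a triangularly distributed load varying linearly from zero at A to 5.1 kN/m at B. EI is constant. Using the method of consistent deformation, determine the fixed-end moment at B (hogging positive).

M_B = 40.6 kN·m

Take the two fixed-end moments M_A, M_B as redundants; the released structure is the simple span AB.
On the primary (simply-supported) span, the end slopes from the loading are:
  at A: point load 84.5 at a = 4.5: Pab(L + b)/(6LEI) = 34.86/EI
  at B: point load 84.5 at a = 4.5: Pab(L + a)/(6LEI) = 60.21/EI
  at A: triangular load, peak 5.1: 7w₀L³/(360EI) = 12.4/EI
  at B: triangular load, peak 5.1: w₀L³/(45EI) = 14.17/EI
  θ_A0 = 47.25/EI,  θ_B0 = 74.37/EI
Flexibility coefficients: a unit moment at one end gives L/(3EI) there and L/(6EI) at the far end, so f₁₁ = f₂₂ = 1.667/EI and f₁₂ = f₂₁ = 0.8333/EI.
Compatibility — zero rotation at each built-in end:
  1.667 M_A + 0.8333 M_B = 47.25
  0.8333 M_A + 1.667 M_B = 74.37
Solving the pair gives M_A = 8.053 kN·m and M_B = 40.6 kN·m (hogging).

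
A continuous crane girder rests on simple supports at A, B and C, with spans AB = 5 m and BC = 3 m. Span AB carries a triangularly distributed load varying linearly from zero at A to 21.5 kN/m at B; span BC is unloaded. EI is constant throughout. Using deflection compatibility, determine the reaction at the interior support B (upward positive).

R_B = 47.78 kN

Release continuity at B by inserting a hinge; the redundant is the internal moment M_B. The primary structure is two simply-supported spans AB and BC.
Rotations at B on the released spans (each span's end-slope, ×1/EI):
  span AB: triangular load, peak 21.5: w₀L³/(45EI) = 59.72/EI
  relative rotation θ_0 = (59.72 + 0)/EI = 59.72/EI
A unit hogging moment at B produces rotation L₁/(3EI) + L₂/(3EI) = 2.667/EI.
Compatibility: M_B·(L₁+L₂)/(3EI) = θ_0, giving M_B = 22.4 kN·m (hogging).
Span AB, ΣM about A with M_B applied at B: R_B^{AB}·5 = 179.2 + 22.4, so R_B^{AB} = 40.31 kN and R_A = 53.75 − 40.31 = 13.44 kN.
Span BC, ΣM about C: R_B^{BC}·3 = 0 + 22.4, so R_B^{BC} = 7.465 kN and R_C = 0 − 7.465 = -7.465 kN.
R_B = 40.31 + 7.465 = 47.78 kN.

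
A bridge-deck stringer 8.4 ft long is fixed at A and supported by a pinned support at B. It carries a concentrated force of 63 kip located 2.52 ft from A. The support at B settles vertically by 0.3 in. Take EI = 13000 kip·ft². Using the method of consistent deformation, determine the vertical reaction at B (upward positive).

R_B = 6.009 kip

Remove the prop at B; the released (primary) structure is a cantilever built in at A.
Primary-structure tip deflection at B by superposition:
  point load 63 at a = 2.52: Pa²(3L − a)/(6EI) = 1512/EI
Tip deflection under a unit load at B: L³/(3EI) = 197.6/EI.
With EI = 13000 kip·ft²: δ_0 = 0.11633 ft and δ_{BB} = 0.015198 ft/kip.
Compatibility — the beam at B must follow the support down by 0.025 ft: δ_0 − R_B·δ_{BB} = 0.025, so R_B = (0.11633 − 0.025)/0.015198 = 6.009 kip.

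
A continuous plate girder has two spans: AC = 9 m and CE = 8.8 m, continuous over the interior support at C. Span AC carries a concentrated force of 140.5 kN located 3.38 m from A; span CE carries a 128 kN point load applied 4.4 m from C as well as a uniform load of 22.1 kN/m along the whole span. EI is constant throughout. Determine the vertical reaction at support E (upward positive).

Take M_C as the redundant. Released structure: two simple spans AC and CE with a hinge at C.
Discontinuity in slope at C on the released structure — sum the simple-span end rotations:
  span AC: point load 140.5 at a = 3.38: Pab(L + a)/(6LEI) = 611.9/EI
  span CE: point load 128 at a = 4.4: Pab(L + b)/(6LEI) = 619.5/EI
  span CE: UDL 22.1: wL³/(24EI) = 627.5/EI
  relative rotation θ_0 = (611.9 + 1247)/EI = 1859/EI
A unit hogging moment at C produces rotation L₁/(3EI) + L₂/(3EI) = 5.933/EI.
Slope continuity at C: θ_0 = M_C·5.933/EI, so M_C = 1859/5.933 = 313.3 kN·m (hogging).
Span CE, ΣM about E: R_C^{CE}·8.8 = 1419 + 313.3, so R_C^{CE} = 196.8 kN and R_E = 322.5 − 196.8 = 125.6 kN.

R_E = 125.6 kN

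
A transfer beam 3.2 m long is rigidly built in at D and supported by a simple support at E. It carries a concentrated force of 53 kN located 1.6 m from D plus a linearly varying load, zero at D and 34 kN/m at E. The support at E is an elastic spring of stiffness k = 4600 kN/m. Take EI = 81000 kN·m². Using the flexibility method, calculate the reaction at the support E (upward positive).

Remove the prop at E; the released (primary) structure is a cantilever built in at D.
Primary-structure tip deflection at E by superposition:
  point load 53 at a = 1.6: Pa²(3L − a)/(6EI) = 180.9/EI
  triangular load, peak 34 at the free end: 11w₀L⁴/(120EI) = 326.8/EI
  δ_0 = 507.7/EI
Flexibility coefficient — unit upward force at E: δ_{EE} = L³/(3EI) = 10.92/EI.
With EI = 81000 kN·m²: δ_0 = 0.006268 m and δ_{EE} = 0.000135 m/kN.
Compatibility — the spring shortens by R_E/k under the reaction it provides: δ_0 − R_E·δ_{EE} = R_E/k. With 1/k = 0.000217 m/kN, R_E = δ_0 / (δ_{EE} + 1/k) = 0.006268 / (0.000135 + 0.000217) = 17.79 kN.

R_E = 17.79 kN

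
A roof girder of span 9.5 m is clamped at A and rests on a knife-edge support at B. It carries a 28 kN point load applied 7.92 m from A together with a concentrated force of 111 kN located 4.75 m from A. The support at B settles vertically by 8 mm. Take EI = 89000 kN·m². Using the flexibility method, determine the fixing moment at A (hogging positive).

Release the roller at B. Primary structure: cantilever fixed at A.
Primary-structure tip deflection at B by superposition:
  point load 28 at a = 7.92: Pa²(3L − a)/(6EI) = 6024/EI
  point load 111 at a = 4.75: Pa²(3L − a)/(6EI) = 9913/EI
  δ_0 = 15938/EI
Tip deflection under a unit load at B: L³/(3EI) = 285.8/EI.
With EI = 89000 kN·m²: δ_0 = 0.17907 m and δ_{BB} = 0.003211 m/kN.
Compatibility — the beam at B must follow the support down by 0.008 m: δ_0 − R_B·δ_{BB} = 0.008, so R_B = (0.17907 − 0.008)/0.003211 = 53.28 kN.
Moment equilibrium about A: M_A = Σ(load moments about A) − R_B·L = 749 − 53.28×9.5 = 242.9 kN·m.

M_A = 242.9 kN·m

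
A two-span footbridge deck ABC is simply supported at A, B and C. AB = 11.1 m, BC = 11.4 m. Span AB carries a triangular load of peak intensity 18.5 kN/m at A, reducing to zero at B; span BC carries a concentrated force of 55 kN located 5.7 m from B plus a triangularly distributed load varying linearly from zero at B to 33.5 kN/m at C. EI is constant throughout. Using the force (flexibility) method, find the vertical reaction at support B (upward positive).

Insert a hinge at B; M_B is the redundant, and each span becomes simply supported.
Discontinuity in slope at B on the released structure — sum the simple-span end rotations:
  span AB: triangular load, peak 18.5: 7w₀L³/(360EI) = 492/EI
  span BC: point load 55 at a = 5.7: Pab(L + b)/(6LEI) = 446.7/EI
  span BC: triangular load, peak 33.5: 7w₀L³/(360EI) = 965.1/EI
  relative rotation θ_0 = (492 + 1412)/EI = 1904/EI
A unit hogging moment at B produces rotation L₁/(3EI) + L₂/(3EI) = 7.5/EI.
Compatibility: M_B·(L₁+L₂)/(3EI) = θ_0, giving M_B = 253.8 kN·m (hogging).
Span AB, ΣM about A with M_B applied at B: R_B^{AB}·11.1 = 379.9 + 253.8, so R_B^{AB} = 57.09 kN and R_A = 102.7 − 57.09 = 45.58 kN.
Span BC, ΣM about C: R_B^{BC}·11.4 = 1039 + 253.8, so R_B^{BC} = 113.4 kN and R_C = 245.9 − 113.4 = 132.5 kN.
R_B = 57.09 + 113.4 = 170.5 kN.

R_B = 170.5 kN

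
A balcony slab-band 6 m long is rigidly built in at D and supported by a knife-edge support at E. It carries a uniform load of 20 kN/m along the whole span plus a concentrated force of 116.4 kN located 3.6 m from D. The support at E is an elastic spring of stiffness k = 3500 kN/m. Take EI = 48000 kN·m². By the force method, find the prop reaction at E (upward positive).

R_E = 80.04 kN

Remove the prop at E; the released (primary) structure is a cantilever built in at D.
Free-end deflection of the primary structure under the applied loading (downward +):
  UDL 20: wL⁴/(8EI) = 3240/EI
  point load 116.4 at a = 3.6: Pa²(3L − a)/(6EI) = 3621/EI
  δ_0 = 6861/EI
Flexibility coefficient — unit upward force at E: δ_{EE} = L³/(3EI) = 72/EI.
With EI = 48000 kN·m²: δ_0 = 0.14293 m and δ_{EE} = 0.0015 m/kN.
Compatibility — the spring shortens by R_E/k under the reaction it provides: δ_0 − R_E·δ_{EE} = R_E/k. With 1/k = 0.000286 m/kN, R_E = δ_0 / (δ_{EE} + 1/k) = 0.14293 / (0.0015 + 0.000286) = 80.04 kN.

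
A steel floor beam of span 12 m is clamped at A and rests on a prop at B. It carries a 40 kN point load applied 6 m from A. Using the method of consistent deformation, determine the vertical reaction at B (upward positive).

R_B = 12.5 kN

Remove the prop at B; the released (primary) structure is a cantilever built in at A.
Deflection at B on the released cantilever, summing each load's contribution:
  point load 40 at a = 6: Pa²(3L − a)/(6EI) = 7200/EI
Tip deflection under a unit load at B: L³/(3EI) = 576/EI.
Compatibility at B: δ_0 − R_B·δ_{BB} = 0, so R_B = 7200/576 = 12.5 kN.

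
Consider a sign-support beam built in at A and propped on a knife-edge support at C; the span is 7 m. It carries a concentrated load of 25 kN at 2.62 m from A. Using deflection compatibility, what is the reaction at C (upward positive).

R_C = 4.598 kN

Release the roller at C. Primary structure: cantilever fixed at A.
Downward deflection at the released point C due to the loads:
  point load 25 at a = 2.62: Pa²(3L − a)/(6EI) = 525.7/EI
Tip deflection under a unit load at C: L³/(3EI) = 114.3/EI.
The prop prevents deflection at C: R_C = δ_0/δ_{CC} = 525.7/114.3 = 4.598 kN.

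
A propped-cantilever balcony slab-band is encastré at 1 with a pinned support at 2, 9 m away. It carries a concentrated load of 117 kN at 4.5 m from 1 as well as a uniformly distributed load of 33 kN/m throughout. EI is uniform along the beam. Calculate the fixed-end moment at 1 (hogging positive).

Release the roller at 2. Primary structure: cantilever fixed at 1.
Downward deflection at the released point 2 due to the loads:
  point load 117 at a = 4.5: Pa²(3L − a)/(6EI) = 8885/EI
  UDL 33: wL⁴/(8EI) = 27064/EI
  δ_0 = 35949/EI
Tip deflection under a unit load at 2: L³/(3EI) = 243/EI.
Compatibility at 2: δ_0 − R_2·δ_{22} = 0, so R_2 = 35949/243 = 147.9 kN.
Moment equilibrium about 1: M_1 = Σ(load moments about 1) − R_2·L = 1863 − 147.9×9 = 531.6 kN·m.

M_1 = 531.6 kN·m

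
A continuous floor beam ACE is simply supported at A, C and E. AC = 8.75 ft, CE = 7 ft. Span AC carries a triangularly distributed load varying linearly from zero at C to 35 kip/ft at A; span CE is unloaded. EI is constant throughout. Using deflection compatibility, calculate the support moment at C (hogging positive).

Take M_C as the redundant. Released structure: two simple spans AC and CE with a hinge at C.
Rotations at C on the released spans (each span's end-slope, ×1/EI):
  span AC: triangular load, peak 35: 7w₀L³/(360EI) = 455.9/EI
  relative rotation θ_0 = (455.9 + 0)/EI = 455.9/EI
A unit hogging moment at C produces rotation L₁/(3EI) + L₂/(3EI) = 5.25/EI.
Slope continuity at C: θ_0 = M_C·5.25/EI, so M_C = 455.9/5.25 = 86.84 kip·ft (hogging).

M_C = 86.84 kip·ft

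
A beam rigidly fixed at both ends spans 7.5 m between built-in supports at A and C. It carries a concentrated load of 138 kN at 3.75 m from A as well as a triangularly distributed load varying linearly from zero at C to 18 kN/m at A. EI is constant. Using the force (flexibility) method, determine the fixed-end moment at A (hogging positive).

M_A = 180 kN·m

Release both end moments; the primary structure is a simply-supported span AC with redundants M_A and M_C.
On the primary (simply-supported) span, the end slopes from the loading are:
  at A: point load 138 at a = 3.75: Pab(L + b)/(6LEI) = 485.2/EI
  at C: point load 138 at a = 3.75: Pab(L + a)/(6LEI) = 485.2/EI
  at A: triangular load, peak 18: w₀L³/(45EI) = 168.8/EI
  at C: triangular load, peak 18: 7w₀L³/(360EI) = 147.7/EI
  θ_A0 = 653.9/EI,  θ_C0 = 632.8/EI
Flexibility coefficients: a unit moment at one end gives L/(3EI) there and L/(6EI) at the far end, so f₁₁ = f₂₂ = 2.5/EI and f₁₂ = f₂₁ = 1.25/EI.
Compatibility — zero rotation at each built-in end:
  2.5 M_A + 1.25 M_C = 653.9
  1.25 M_A + 2.5 M_C = 632.8
Solving the pair gives M_A = 180 kN·m and M_C = 163.1 kN·m (hogging).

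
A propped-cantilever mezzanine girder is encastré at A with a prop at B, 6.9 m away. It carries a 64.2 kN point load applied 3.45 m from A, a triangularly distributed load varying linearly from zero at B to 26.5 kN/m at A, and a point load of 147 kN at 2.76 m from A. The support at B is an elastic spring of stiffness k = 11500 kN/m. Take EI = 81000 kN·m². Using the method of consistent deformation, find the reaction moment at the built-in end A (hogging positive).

Remove the prop at B; the released (primary) structure is a cantilever built in at A.
Deflection at B on the released cantilever, summing each load's contribution:
  point load 64.2 at a = 3.45: Pa²(3L − a)/(6EI) = 2197/EI
  triangular load, peak 26.5 at the fixed end: w₀L⁴/(30EI) = 2002/EI
  point load 147 at a = 2.76: Pa²(3L − a)/(6EI) = 3348/EI
  δ_0 = 7547/EI
Tip deflection under a unit load at B: L³/(3EI) = 109.5/EI.
With EI = 81000 kN·m²: δ_0 = 0.093177 m and δ_{BB} = 0.001352 m/kN.
Compatibility — the spring shortens by R_B/k under the reaction it provides: δ_0 − R_B·δ_{BB} = R_B/k. With 1/k = 0.000087 m/kN, R_B = δ_0 / (δ_{BB} + 1/k) = 0.093177 / (0.001352 + 0.000087) = 64.76 kN.
Moment equilibrium about A: M_A = Σ(load moments about A) − R_B·L = 837.5 − 64.76×6.9 = 390.7 kN·m.

M_A = 390.7 kN·m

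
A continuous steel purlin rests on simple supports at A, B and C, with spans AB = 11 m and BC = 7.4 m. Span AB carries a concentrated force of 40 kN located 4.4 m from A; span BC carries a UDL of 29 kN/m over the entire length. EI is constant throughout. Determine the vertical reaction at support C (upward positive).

Insert a hinge at B; M_B is the redundant, and each span becomes simply supported.
End slopes at the hinge B, treating each span as simply supported:
  span AB: point load 40 at a = 4.4: Pab(L + a)/(6LEI) = 271/EI
  span BC: UDL 29: wL³/(24EI) = 489.6/EI
  relative rotation θ_0 = (271 + 489.6)/EI = 760.7/EI
A unit hogging moment at B produces rotation L₁/(3EI) + L₂/(3EI) = 6.133/EI.
Compatibility: M_B·(L₁+L₂)/(3EI) = θ_0, giving M_B = 124 kN·m (hogging).
Span BC, ΣM about C: R_B^{BC}·7.4 = 794 + 124, so R_B^{BC} = 124.1 kN and R_C = 214.6 − 124.1 = 90.54 kN.

R_C = 90.54 kN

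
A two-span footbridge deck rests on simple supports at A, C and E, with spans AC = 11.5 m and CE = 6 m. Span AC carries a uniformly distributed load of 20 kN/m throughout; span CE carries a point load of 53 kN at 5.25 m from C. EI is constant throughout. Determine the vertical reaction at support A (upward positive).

Release continuity at C by inserting a hinge; the redundant is the internal moment M_C. The primary structure is two simply-supported spans AC and CE.
Rotations at C on the released spans (each span's end-slope, ×1/EI):
  span AC: UDL 20: wL³/(24EI) = 1267/EI
  span CE: point load 53 at a = 5.25: Pab(L + b)/(6LEI) = 39.13/EI
  relative rotation θ_0 = (1267 + 39.13)/EI = 1307/EI
A unit hogging moment at C produces rotation L₁/(3EI) + L₂/(3EI) = 5.833/EI.
Slope continuity at C: θ_0 = M_C·5.833/EI, so M_C = 1307/5.833 = 224 kN·m (hogging).
Span AC, ΣM about A with M_C applied at C: R_C^{AC}·11.5 = 1322 + 224, so R_C^{AC} = 134.5 kN and R_A = 230 − 134.5 = 95.52 kN.

R_A = 95.52 kN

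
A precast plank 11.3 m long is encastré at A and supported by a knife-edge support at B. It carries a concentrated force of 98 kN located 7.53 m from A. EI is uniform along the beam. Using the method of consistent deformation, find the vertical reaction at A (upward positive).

Take the reaction at B as the redundant and release it; the primary structure is a cantilever fixed at A.
Deflection at B on the released cantilever, summing each load's contribution:
  point load 98 at a = 7.53: Pa²(3L − a)/(6EI) = 24422/EI
Flexibility coefficient — unit upward force at B: δ_{BB} = L³/(3EI) = 481/EI.
Compatibility at B: δ_0 − R_B·δ_{BB} = 0, so R_B = 24422/481 = 50.78 kN.
Vertical equilibrium: R_A = ΣP − R_B = 98 − 50.78 = 47.22 kN.

R_A = 47.22 kN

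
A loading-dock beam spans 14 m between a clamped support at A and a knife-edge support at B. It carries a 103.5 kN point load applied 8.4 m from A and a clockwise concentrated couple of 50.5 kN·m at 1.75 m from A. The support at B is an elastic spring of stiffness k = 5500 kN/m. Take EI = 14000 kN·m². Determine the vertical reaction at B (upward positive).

Remove the prop at B; the released (primary) structure is a cantilever built in at A.
Downward deflection at the released point B due to the loads:
  point load 103.5 at a = 8.4: Pa²(3L − a)/(6EI) = 40897/EI
  clockwise couple 50.5 at a = 1.75: M₀a(2L − a)/(2EI) = 1160/EI
  δ_0 = 42056/EI
Tip deflection under a unit load at B: L³/(3EI) = 914.7/EI.
With EI = 14000 kN·m²: δ_0 = 3.004 m and δ_{BB} = 0.065333 m/kN.
Compatibility — the spring shortens by R_B/k under the reaction it provides: δ_0 − R_B·δ_{BB} = R_B/k. With 1/k = 0.000182 m/kN, R_B = δ_0 / (δ_{BB} + 1/k) = 3.004 / (0.065333 + 0.000182) = 45.85 kN.

R_B = 45.85 kN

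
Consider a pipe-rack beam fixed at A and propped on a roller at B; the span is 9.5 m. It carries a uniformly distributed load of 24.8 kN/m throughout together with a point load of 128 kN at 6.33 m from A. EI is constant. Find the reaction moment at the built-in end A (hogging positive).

Take the reaction at B as the redundant and release it; the primary structure is a cantilever fixed at A.
Downward deflection at the released point B due to the loads:
  UDL 24.8: wL⁴/(8EI) = 25250/EI
  point load 128 at a = 6.33: Pa²(3L − a)/(6EI) = 18951/EI
  δ_0 = 44201/EI
Flexibility coefficient — unit upward force at B: δ_{BB} = L³/(3EI) = 285.8/EI.
Compatibility at B: δ_0 − R_B·δ_{BB} = 0, so R_B = 44201/285.8 = 154.7 kN.
Moment equilibrium about A: M_A = Σ(load moments about A) − R_B·L = 1929 − 154.7×9.5 = 460.1 kN·m.

M_A = 460.1 kN·m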